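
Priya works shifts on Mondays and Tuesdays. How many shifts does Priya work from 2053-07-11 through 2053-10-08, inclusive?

26

2053-07-11 is a Friday.
The range spans 90 days (inclusive of both endpoints).
90 = 7 × 12 + 6, so there are 12 full weeks plus 6 extra days.
Each full week contributes 2 days from the set (Mon, Tue): 12 × 2 = 24.
The 6 extra days are Friday, Saturday, Sunday, Monday, Tuesday, Wednesday — 2 of them qualify.
Total: 24 + 2 = 26.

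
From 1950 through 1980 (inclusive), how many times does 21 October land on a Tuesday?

5

Day of week of October 21 in each year:
1950: Sat, 1951: Sun, 1952: Tue ✓, 1953: Wed, 1954: Thu, 1955: Fri, 1956: Sun, 1957: Mon, 1958: Tue ✓, 1959: Wed, 1960: Fri, 1961: Sat, 1962: Sun, 1963: Mon, 1964: Wed, 1965: Thu, 1966: Fri, 1967: Sat, 1968: Mon, 1969: Tue ✓, 1970: Wed, 1971: Thu, 1972: Sat, 1973: Sun, 1974: Mon, 1975: Tue ✓, 1976: Thu, 1977: Fri, 1978: Sat, 1979: Sun, 1980: Tue ✓
Tuesdays: 1952, 1958, 1969, 1975, 1980.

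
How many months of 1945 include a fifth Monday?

5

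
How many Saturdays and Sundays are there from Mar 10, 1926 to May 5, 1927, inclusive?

Mar 10, 1926 is a Wednesday.
The range spans 422 days (inclusive of both endpoints).
422 = 7 × 60 + 2, so there are 60 full weeks plus 2 extra days.
Each full week contributes 2 weekend days (Sat, Sun): 60 × 2 = 120.
The 2 extra days are Wednesday, Thursday — none qualify.
Total: 120 + 0 = 120.

120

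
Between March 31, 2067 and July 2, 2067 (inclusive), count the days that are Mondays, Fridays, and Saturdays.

41

March 31, 2067 is a Thursday.
The range spans 94 days (inclusive of both endpoints).
94 = 7 × 13 + 3, so there are 13 full weeks plus 3 extra days.
Each full week contributes 3 days from the set (Mon, Fri, Sat): 13 × 3 = 39.
The 3 extra days are Thu, Fri, Sat — 2 of them qualify.
Total: 39 + 2 = 41.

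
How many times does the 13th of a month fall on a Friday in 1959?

The 13th falls on a Friday when the month's 13th has weekday Fri.
Jan 13 is Tue; Feb 13 is Fri ✓; Mar 13 is Fri ✓; Apr 13 is Mon; May 13 is Wed; Jun 13 is Sat; Jul 13 is Mon; Aug 13 is Thu; Sep 13 is Sun; Oct 13 is Tue; Nov 13 is Fri ✓; Dec 13 is Sun.
Friday the 13ths: Feb, Mar, Nov.

3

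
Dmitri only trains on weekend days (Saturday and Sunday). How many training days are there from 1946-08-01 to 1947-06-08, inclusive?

90

1946-08-01 is a Thursday.
That's 312 days from start to end, counting both.
312 = 7 × 44 + 4, so there are 44 full weeks plus 4 extra days.
Each full week contributes 2 weekend days (Sat, Sun): 44 × 2 = 88.
The 4 extra days are Thu, Fri, Sat, Sun — 2 of them qualify.
Total: 88 + 2 = 90.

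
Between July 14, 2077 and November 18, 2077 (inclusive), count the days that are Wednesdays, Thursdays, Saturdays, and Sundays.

74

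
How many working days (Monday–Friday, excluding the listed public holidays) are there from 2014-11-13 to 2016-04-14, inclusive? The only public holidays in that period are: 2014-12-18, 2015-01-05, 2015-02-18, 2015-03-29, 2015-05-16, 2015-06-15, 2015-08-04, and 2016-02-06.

2014-11-13 is a Thursday.
That's 519 days from start to end, counting both.
519 = 7 × 74 + 1, so there are 74 full weeks plus 1 extra day.
Each full week contributes 5 weekdays (Mon–Fri): 74 × 5 = 370.
The 1 extra day is Thu — 1 of them qualifies.
Total: 370 + 1 = 371.
Holidays: 2014-12-18 (Thu); 2015-01-05 (Mon); 2015-02-18 (Wed); 2015-03-29 (Sun); 2015-05-16 (Sat); 2015-06-15 (Mon); 2015-08-04 (Tue); 2016-02-06 (Sat).
5 of the 8 holidays fall on weekdays; the rest are weekends and were already excluded.
Business days: 371 − 5 = 366.

366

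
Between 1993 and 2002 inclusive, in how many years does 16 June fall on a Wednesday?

2

Day of week of June 16 in each year:
1993: Wed ✓, 1994: Thu, 1995: Fri, 1996: Sun, 1997: Mon, 1998: Tue, 1999: Wed ✓, 2000: Fri, 2001: Sat, 2002: Sun
Wednesdays: 1993, 1999.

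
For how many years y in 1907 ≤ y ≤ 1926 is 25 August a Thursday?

2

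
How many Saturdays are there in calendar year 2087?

January 1, 2087 is a Wednesday.
From January 1, 2087 to December 31, 2087 is 365 days inclusive.
365 = 7 × 52 + 1, so there are 52 full weeks plus 1 extra day.
Each full week contributes one Saturday: 52 so far.
The 1 extra day is Wed — none qualify.
Total: 52 + 0 = 52.

52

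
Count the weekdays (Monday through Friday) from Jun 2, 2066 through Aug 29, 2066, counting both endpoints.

63

Jun 2, 2066 is a Wednesday.
The range spans 89 days (inclusive of both endpoints).
89 = 7 × 12 + 5, so there are 12 full weeks plus 5 extra days.
Each full week contributes 5 weekdays (Mon–Fri): 12 × 5 = 60.
The 5 extra days are Wednesday, Thursday, Friday, Saturday, Sunday — 3 of them qualify.
Total: 60 + 3 = 63.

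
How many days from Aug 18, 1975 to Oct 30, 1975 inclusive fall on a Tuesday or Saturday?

21

Aug 18, 1975 is a Monday.
That's 74 days from start to end, counting both.
74 = 7 × 10 + 4, so there are 10 full weeks plus 4 extra days.
Each full week contributes 2 days from the set (Tue, Sat): 10 × 2 = 20.
The 4 extra days are Monday, Tuesday, Wednesday, Thursday — 1 of them qualifies.
Total: 20 + 1 = 21.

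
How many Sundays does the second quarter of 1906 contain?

13

1 April 1906 is a Sunday.
That's 91 days from start to end, counting both.
91 = 7 × 13, so the span is exactly 13 full weeks.
Each full week contributes one Sunday: 13 so far.
Total: 13.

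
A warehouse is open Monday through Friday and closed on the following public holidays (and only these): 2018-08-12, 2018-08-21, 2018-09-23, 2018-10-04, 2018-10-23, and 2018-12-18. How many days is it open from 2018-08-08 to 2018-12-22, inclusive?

2018-08-08 is a Wednesday.
The range spans 137 days (inclusive of both endpoints).
137 = 7 × 19 + 4, so there are 19 full weeks plus 4 extra days.
Each full week contributes 5 weekdays (Mon–Fri): 19 × 5 = 95.
The 4 extra days are Wednesday, Thursday, Friday, Saturday — 3 of them qualify.
Total: 95 + 3 = 98.
Holidays: 2018-08-12 (Sun); 2018-08-21 (Tue); 2018-09-23 (Sun); 2018-10-04 (Thu); 2018-10-23 (Tue); 2018-12-18 (Tue).
4 of the 6 holidays fall on weekdays; the rest are weekends and were already excluded.
Business days: 98 − 4 = 94.

94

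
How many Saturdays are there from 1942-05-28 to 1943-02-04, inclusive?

36

1942-05-28 is a Thursday.
That's 253 days from start to end, counting both.
253 = 7 × 36 + 1, so there are 36 full weeks plus 1 extra day.
Each full week contributes one Saturday: 36 so far.
The 1 extra day is Thu — none qualify.
Total: 36 + 0 = 36.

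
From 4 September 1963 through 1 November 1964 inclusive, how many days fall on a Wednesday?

61 Wednesdays

4 September 1963 is a Wednesday.
The range spans 425 days (inclusive of both endpoints).
425 = 7 × 60 + 5, so there are 60 full weeks plus 5 extra days.
Each full week contributes one Wednesday: 60 so far.
The 5 extra days are Wed, Thu, Fri, Sat, Sun — 1 of them qualifies.
Total: 60 + 1 = 61.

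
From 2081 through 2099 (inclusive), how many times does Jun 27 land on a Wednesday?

3

Day of week of June 27 in each year:
2081: Fri, 2082: Sat, 2083: Sun, 2084: Tue, 2085: Wed ✓, 2086: Thu, 2087: Fri, 2088: Sun, 2089: Mon, 2090: Tue, 2091: Wed ✓, 2092: Fri, 2093: Sat, 2094: Sun, 2095: Mon, 2096: Wed ✓, 2097: Thu, 2098: Fri, 2099: Sat
Wednesdays: 2085, 2091, 2096.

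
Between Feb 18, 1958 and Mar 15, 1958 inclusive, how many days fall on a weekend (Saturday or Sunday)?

7

Feb 18, 1958 is a Tuesday.
That's 26 days from start to end, counting both.
26 = 7 × 3 + 5, so there are 3 full weeks plus 5 extra days.
Each full week contributes 2 weekend days (Sat, Sun): 3 × 2 = 6.
The 5 extra days are Tuesday, Wednesday, Thursday, Friday, Saturday — 1 of them qualifies.
Total: 6 + 1 = 7.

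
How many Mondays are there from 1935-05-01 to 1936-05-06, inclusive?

1935-05-01 is a Wednesday.
That's 372 days from start to end, counting both.
372 = 7 × 53 + 1, so there are 53 full weeks plus 1 extra day.
Each full week contributes one Monday: 53 so far.
The 1 extra day is Wednesday — none qualify.
Total: 53 + 0 = 53.

53 Mondays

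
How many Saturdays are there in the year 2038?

1 January 2038 is a Friday.
From 1 January 2038 to 31 December 2038 is 365 days inclusive.
365 = 7 × 52 + 1, so there are 52 full weeks plus 1 extra day.
Each full week contributes one Saturday: 52 so far.
The 1 extra day is Friday — none qualify.
Total: 52 + 0 = 52.

52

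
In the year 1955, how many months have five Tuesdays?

4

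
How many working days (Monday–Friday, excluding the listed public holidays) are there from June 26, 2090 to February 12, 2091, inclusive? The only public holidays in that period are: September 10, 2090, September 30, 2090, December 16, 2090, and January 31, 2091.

June 26, 2090 is a Monday.
From June 26, 2090 to February 12, 2091 is 232 days inclusive.
232 = 7 × 33 + 1, so there are 33 full weeks plus 1 extra day.
Each full week contributes 5 weekdays (Mon–Fri): 33 × 5 = 165.
The 1 extra day is Monday — 1 of them qualifies.
Total: 165 + 1 = 166.
Holidays: September 10, 2090 (Sun); September 30, 2090 (Sat); December 16, 2090 (Sat); January 31, 2091 (Wed).
1 of the 4 holidays fall on weekdays; the rest are weekends and were already excluded.
Business days: 166 − 1 = 165.

165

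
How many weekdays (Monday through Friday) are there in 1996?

1996-01-01 is a Monday.
From 1996-01-01 to 1996-12-31 is 366 days inclusive.
366 = 7 × 52 + 2, so there are 52 full weeks plus 2 extra days.
Each full week contributes 5 weekdays (Mon–Fri): 52 × 5 = 260.
The 2 extra days are Mon, Tue — 2 of them qualify.
Total: 260 + 2 = 262.

262 weekdays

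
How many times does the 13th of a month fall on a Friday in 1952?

1

The 13th falls on a Friday when the month's 13th has weekday Fri.
Jan 13 is Sun; Feb 13 is Wed; Mar 13 is Thu; Apr 13 is Sun; May 13 is Tue; Jun 13 is Fri ✓; Jul 13 is Sun; Aug 13 is Wed; Sep 13 is Sat; Oct 13 is Mon; Nov 13 is Thu; Dec 13 is Sat.
Friday the 13ths: Jun.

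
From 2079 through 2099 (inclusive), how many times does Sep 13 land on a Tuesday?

2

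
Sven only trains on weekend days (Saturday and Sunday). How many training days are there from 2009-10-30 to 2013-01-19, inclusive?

2009-10-30 is a Friday.
From 2009-10-30 to 2013-01-19 is 1178 days inclusive.
1178 = 7 × 168 + 2, so there are 168 full weeks plus 2 extra days.
Each full week contributes 2 weekend days (Sat, Sun): 168 × 2 = 336.
The 2 extra days are Friday, Saturday — 1 of them qualifies.
Total: 336 + 1 = 337.

337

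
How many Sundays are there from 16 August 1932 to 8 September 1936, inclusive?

212 Sundays

16 August 1932 is a Tuesday.
From 16 August 1932 to 8 September 1936 is 1485 days inclusive.
1485 = 7 × 212 + 1, so there are 212 full weeks plus 1 extra day.
Each full week contributes one Sunday: 212 so far.
The 1 extra day is Tuesday — none qualify.
Total: 212 + 0 = 212.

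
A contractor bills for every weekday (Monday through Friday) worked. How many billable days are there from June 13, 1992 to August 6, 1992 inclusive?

June 13, 1992 is a Saturday.
That's 55 days from start to end, counting both.
55 = 7 × 7 + 6, so there are 7 full weeks plus 6 extra days.
Each full week contributes 5 weekdays (Mon–Fri): 7 × 5 = 35.
The 6 extra days are Sat, Sun, Mon, Tue, Wed, Thu — 4 of them qualify.
Total: 35 + 4 = 39.

39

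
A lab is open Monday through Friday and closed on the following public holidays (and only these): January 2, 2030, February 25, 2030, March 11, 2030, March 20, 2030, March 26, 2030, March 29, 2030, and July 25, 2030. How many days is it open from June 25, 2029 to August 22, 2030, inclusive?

June 25, 2029 is a Monday.
From June 25, 2029 to August 22, 2030 is 424 days inclusive.
424 = 7 × 60 + 4, so there are 60 full weeks plus 4 extra days.
Each full week contributes 5 weekdays (Mon–Fri): 60 × 5 = 300.
The 4 extra days are Monday, Tuesday, Wednesday, Thursday — 4 of them qualify.
Total: 300 + 4 = 304.
Holidays: January 2, 2030 (Wed); February 25, 2030 (Mon); March 11, 2030 (Mon); March 20, 2030 (Wed); March 26, 2030 (Tue); March 29, 2030 (Fri); July 25, 2030 (Thu).
All 7 holidays fall on weekdays, so subtract 7.
Business days: 304 − 7 = 297.

297 business days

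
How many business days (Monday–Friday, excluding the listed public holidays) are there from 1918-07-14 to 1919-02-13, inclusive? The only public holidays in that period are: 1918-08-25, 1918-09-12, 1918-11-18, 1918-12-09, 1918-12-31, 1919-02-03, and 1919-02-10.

148

1918-07-14 is a Sunday.
The range spans 215 days (inclusive of both endpoints).
215 = 7 × 30 + 5, so there are 30 full weeks plus 5 extra days.
Each full week contributes 5 weekdays (Mon–Fri): 30 × 5 = 150.
The 5 extra days are Sun, Mon, Tue, Wed, Thu — 4 of them qualify.
Total: 150 + 4 = 154.
Holidays: 1918-08-25 (Sun); 1918-09-12 (Thu); 1918-11-18 (Mon); 1918-12-09 (Mon); 1918-12-31 (Tue); 1919-02-03 (Mon); 1919-02-10 (Mon).
6 of the 7 holidays fall on weekdays; the rest are weekends and were already excluded.
Business days: 154 − 6 = 148.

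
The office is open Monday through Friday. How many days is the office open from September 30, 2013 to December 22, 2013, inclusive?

September 30, 2013 is a Monday.
That's 84 days from start to end, counting both.
84 = 7 × 12, so the span is exactly 12 full weeks.
Each full week contributes 5 weekdays (Mon–Fri): 12 × 5 = 60.

60 weekdays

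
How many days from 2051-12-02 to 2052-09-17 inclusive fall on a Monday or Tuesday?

2051-12-02 is a Saturday.
That's 291 days from start to end, counting both.
291 = 7 × 41 + 4, so there are 41 full weeks plus 4 extra days.
Each full week contributes 2 days from the set (Mon, Tue): 41 × 2 = 82.
The 4 extra days are Sat, Sun, Mon, Tue — 2 of them qualify.
Total: 82 + 2 = 84.

84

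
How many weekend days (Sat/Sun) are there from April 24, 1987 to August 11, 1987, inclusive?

32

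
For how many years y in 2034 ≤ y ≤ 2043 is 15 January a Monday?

1

Day of week of January 15 in each year:
2034: Sun, 2035: Mon ✓, 2036: Tue, 2037: Thu, 2038: Fri, 2039: Sat, 2040: Sun, 2041: Tue, 2042: Wed, 2043: Thu
Mondays: 2035.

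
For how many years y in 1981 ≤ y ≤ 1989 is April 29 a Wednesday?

Day of week of April 29 in each year:
1981: Wed ✓, 1982: Thu, 1983: Fri, 1984: Sun, 1985: Mon, 1986: Tue, 1987: Wed ✓, 1988: Fri, 1989: Sat
Wednesdays: 1981, 1987.

2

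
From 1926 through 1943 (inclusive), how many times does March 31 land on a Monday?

2

Day of week of March 31 in each year:
1926: Wed, 1927: Thu, 1928: Sat, 1929: Sun, 1930: Mon ✓, 1931: Tue, 1932: Thu, 1933: Fri, 1934: Sat, 1935: Sun, 1936: Tue, 1937: Wed, 1938: Thu, 1939: Fri, 1940: Sun, 1941: Mon ✓, 1942: Tue, 1943: Wed
Mondays: 1930, 1941.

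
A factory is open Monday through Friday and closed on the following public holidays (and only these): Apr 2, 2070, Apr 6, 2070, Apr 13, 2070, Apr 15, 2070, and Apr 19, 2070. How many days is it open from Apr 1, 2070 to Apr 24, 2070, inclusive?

16

Apr 1, 2070 is a Tuesday.
That's 24 days from start to end, counting both.
24 = 7 × 3 + 3, so there are 3 full weeks plus 3 extra days.
Each full week contributes 5 weekdays (Mon–Fri): 3 × 5 = 15.
The 3 extra days are Tue, Wed, Thu — 3 of them qualify.
Total: 15 + 3 = 18.
Holidays: Apr 2, 2070 (Wed); Apr 6, 2070 (Sun); Apr 13, 2070 (Sun); Apr 15, 2070 (Tue); Apr 19, 2070 (Sat).
2 of the 5 holidays fall on weekdays; the rest are weekends and were already excluded.
Business days: 18 − 2 = 16.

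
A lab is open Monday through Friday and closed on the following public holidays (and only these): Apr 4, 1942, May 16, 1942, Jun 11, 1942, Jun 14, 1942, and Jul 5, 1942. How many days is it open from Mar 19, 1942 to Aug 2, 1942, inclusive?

Mar 19, 1942 is a Thursday.
That's 137 days from start to end, counting both.
137 = 7 × 19 + 4, so there are 19 full weeks plus 4 extra days.
Each full week contributes 5 weekdays (Mon–Fri): 19 × 5 = 95.
The 4 extra days are Thursday, Friday, Saturday, Sunday — 2 of them qualify.
Total: 95 + 2 = 97.
Holidays: Apr 4, 1942 (Sat); May 16, 1942 (Sat); Jun 11, 1942 (Thu); Jun 14, 1942 (Sun); Jul 5, 1942 (Sun).
1 of the 5 holidays fall on weekdays; the rest are weekends and were already excluded.
Business days: 97 − 1 = 96.

96 working days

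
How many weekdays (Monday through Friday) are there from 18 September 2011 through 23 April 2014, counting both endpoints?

678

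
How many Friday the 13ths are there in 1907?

2

The 13th falls on a Friday when the month's 13th has weekday Fri.
Jan 13 is Sun; Feb 13 is Wed; Mar 13 is Wed; Apr 13 is Sat; May 13 is Mon; Jun 13 is Thu; Jul 13 is Sat; Aug 13 is Tue; Sep 13 is Fri ✓; Oct 13 is Sun; Nov 13 is Wed; Dec 13 is Fri ✓.
Friday the 13ths: Sep, Dec.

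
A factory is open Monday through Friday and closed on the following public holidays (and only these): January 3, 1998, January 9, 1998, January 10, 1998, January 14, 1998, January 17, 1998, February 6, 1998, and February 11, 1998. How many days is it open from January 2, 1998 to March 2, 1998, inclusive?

January 2, 1998 is a Friday.
The range spans 60 days (inclusive of both endpoints).
60 = 7 × 8 + 4, so there are 8 full weeks plus 4 extra days.
Each full week contributes 5 weekdays (Mon–Fri): 8 × 5 = 40.
The 4 extra days are Fri, Sat, Sun, Mon — 2 of them qualify.
Total: 40 + 2 = 42.
Holidays: January 3, 1998 (Sat); January 9, 1998 (Fri); January 10, 1998 (Sat); January 14, 1998 (Wed); January 17, 1998 (Sat); February 6, 1998 (Fri); February 11, 1998 (Wed).
4 of the 7 holidays fall on weekdays; the rest are weekends and were already excluded.
Business days: 42 − 4 = 38.

38 business days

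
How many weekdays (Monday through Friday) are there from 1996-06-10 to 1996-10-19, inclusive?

95 weekdays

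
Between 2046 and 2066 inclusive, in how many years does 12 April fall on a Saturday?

3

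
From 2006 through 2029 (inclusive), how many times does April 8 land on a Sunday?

4

Day of week of April 8 in each year:
2006: Sat, 2007: Sun ✓, 2008: Tue, 2009: Wed, 2010: Thu, 2011: Fri, 2012: Sun ✓, 2013: Mon, 2014: Tue, 2015: Wed, 2016: Fri, 2017: Sat, 2018: Sun ✓, 2019: Mon, 2020: Wed, 2021: Thu, 2022: Fri, 2023: Sat, 2024: Mon, 2025: Tue, 2026: Wed, 2027: Thu, 2028: Sat, 2029: Sun ✓
Sundays: 2007, 2012, 2018, 2029.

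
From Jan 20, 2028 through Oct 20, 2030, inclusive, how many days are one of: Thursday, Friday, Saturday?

Jan 20, 2028 is a Thursday.
That's 1005 days from start to end, counting both.
1005 = 7 × 143 + 4, so there are 143 full weeks plus 4 extra days.
Each full week contributes 3 days from the set (Thu, Fri, Sat): 143 × 3 = 429.
The 4 extra days are Thursday, Friday, Saturday, Sunday — 3 of them qualify.
Total: 429 + 3 = 432.

432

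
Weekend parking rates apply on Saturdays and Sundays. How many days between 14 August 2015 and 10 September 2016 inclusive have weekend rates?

14 August 2015 is a Friday.
From 14 August 2015 to 10 September 2016 is 394 days inclusive.
394 = 7 × 56 + 2, so there are 56 full weeks plus 2 extra days.
Each full week contributes 2 weekend days (Sat, Sun): 56 × 2 = 112.
The 2 extra days are Friday, Saturday — 1 of them qualifies.
Total: 112 + 1 = 113.

113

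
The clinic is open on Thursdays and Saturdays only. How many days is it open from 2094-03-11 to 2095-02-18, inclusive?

99

2094-03-11 is a Thursday.
The range spans 345 days (inclusive of both endpoints).
345 = 7 × 49 + 2, so there are 49 full weeks plus 2 extra days.
Each full week contributes 2 days from the set (Thu, Sat): 49 × 2 = 98.
The 2 extra days are Thu, Fri — 1 of them qualifies.
Total: 98 + 1 = 99.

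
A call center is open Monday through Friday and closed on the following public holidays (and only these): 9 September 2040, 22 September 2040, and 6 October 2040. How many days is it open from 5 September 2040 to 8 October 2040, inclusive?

5 September 2040 is a Wednesday.
From 5 September 2040 to 8 October 2040 is 34 days inclusive.
34 = 7 × 4 + 6, so there are 4 full weeks plus 6 extra days.
Each full week contributes 5 weekdays (Mon–Fri): 4 × 5 = 20.
The 6 extra days are Wed, Thu, Fri, Sat, Sun, Mon — 4 of them qualify.
Total: 20 + 4 = 24.
Holidays: 9 September 2040 (Sun); 22 September 2040 (Sat); 6 October 2040 (Sat).
None of the 3 holidays fall on a weekday, so nothing to subtract.
Business days: 24 − 0 = 24.

24 business days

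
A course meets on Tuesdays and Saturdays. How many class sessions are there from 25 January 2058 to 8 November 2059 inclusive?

187

25 January 2058 is a Friday.
That's 653 days from start to end, counting both.
653 = 7 × 93 + 2, so there are 93 full weeks plus 2 extra days.
Each full week contributes 2 days from the set (Tue, Sat): 93 × 2 = 186.
The 2 extra days are Fri, Sat — 1 of them qualifies.
Total: 186 + 1 = 187.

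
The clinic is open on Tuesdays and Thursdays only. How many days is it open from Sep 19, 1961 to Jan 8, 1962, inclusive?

Sep 19, 1961 is a Tuesday.
The range spans 112 days (inclusive of both endpoints).
112 = 7 × 16, so the span is exactly 16 full weeks.
Each full week contributes 2 days from the set (Tue, Thu): 16 × 2 = 32.
Total: 32.

32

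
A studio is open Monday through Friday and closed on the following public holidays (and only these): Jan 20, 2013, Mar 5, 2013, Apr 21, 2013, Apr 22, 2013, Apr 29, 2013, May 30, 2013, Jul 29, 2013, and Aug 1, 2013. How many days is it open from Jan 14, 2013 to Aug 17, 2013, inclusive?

Jan 14, 2013 is a Monday.
The range spans 216 days (inclusive of both endpoints).
216 = 7 × 30 + 6, so there are 30 full weeks plus 6 extra days.
Each full week contributes 5 weekdays (Mon–Fri): 30 × 5 = 150.
The 6 extra days are Mon, Tue, Wed, Thu, Fri, Sat — 5 of them qualify.
Total: 150 + 5 = 155.
Holidays: Jan 20, 2013 (Sun); Mar 5, 2013 (Tue); Apr 21, 2013 (Sun); Apr 22, 2013 (Mon); Apr 29, 2013 (Mon); May 30, 2013 (Thu); Jul 29, 2013 (Mon); Aug 1, 2013 (Thu).
6 of the 8 holidays fall on weekdays; the rest are weekends and were already excluded.
Business days: 155 − 6 = 149.

149 business days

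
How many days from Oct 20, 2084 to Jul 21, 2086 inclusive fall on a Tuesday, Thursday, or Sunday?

274

Oct 20, 2084 is a Friday.
From Oct 20, 2084 to Jul 21, 2086 is 640 days inclusive.
640 = 7 × 91 + 3, so there are 91 full weeks plus 3 extra days.
Each full week contributes 3 days from the set (Tue, Thu, Sun): 91 × 3 = 273.
The 3 extra days are Friday, Saturday, Sunday — 1 of them qualifies.
Total: 273 + 1 = 274.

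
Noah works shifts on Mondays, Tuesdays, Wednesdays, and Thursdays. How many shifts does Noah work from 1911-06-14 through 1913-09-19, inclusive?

1911-06-14 is a Wednesday.
The range spans 829 days (inclusive of both endpoints).
829 = 7 × 118 + 3, so there are 118 full weeks plus 3 extra days.
Each full week contributes 4 days from the set (Mon, Tue, Wed, Thu): 118 × 4 = 472.
The 3 extra days are Wednesday, Thursday, Friday — 2 of them qualify.
Total: 472 + 2 = 474.

474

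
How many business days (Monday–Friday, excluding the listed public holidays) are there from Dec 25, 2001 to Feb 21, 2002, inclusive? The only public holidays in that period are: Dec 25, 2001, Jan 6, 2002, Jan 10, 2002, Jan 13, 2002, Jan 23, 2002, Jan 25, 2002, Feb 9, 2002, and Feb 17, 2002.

Dec 25, 2001 is a Tuesday.
That's 59 days from start to end, counting both.
59 = 7 × 8 + 3, so there are 8 full weeks plus 3 extra days.
Each full week contributes 5 weekdays (Mon–Fri): 8 × 5 = 40.
The 3 extra days are Tue, Wed, Thu — 3 of them qualify.
Total: 40 + 3 = 43.
Holidays: Dec 25, 2001 (Tue); Jan 6, 2002 (Sun); Jan 10, 2002 (Thu); Jan 13, 2002 (Sun); Jan 23, 2002 (Wed); Jan 25, 2002 (Fri); Feb 9, 2002 (Sat); Feb 17, 2002 (Sun).
4 of the 8 holidays fall on weekdays; the rest are weekends and were already excluded.
Business days: 43 − 4 = 39.

39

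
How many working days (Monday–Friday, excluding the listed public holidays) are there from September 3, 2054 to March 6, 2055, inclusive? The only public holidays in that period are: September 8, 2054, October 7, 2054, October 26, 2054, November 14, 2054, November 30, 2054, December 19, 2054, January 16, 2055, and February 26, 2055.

127 working days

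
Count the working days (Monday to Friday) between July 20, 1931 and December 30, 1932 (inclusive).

380

July 20, 1931 is a Monday.
The range spans 530 days (inclusive of both endpoints).
530 = 7 × 75 + 5, so there are 75 full weeks plus 5 extra days.
Each full week contributes 5 weekdays (Mon–Fri): 75 × 5 = 375.
The 5 extra days are Mon, Tue, Wed, Thu, Fri — 5 of them qualify.
Total: 375 + 5 = 380.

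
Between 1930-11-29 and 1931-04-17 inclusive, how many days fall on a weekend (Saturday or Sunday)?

1930-11-29 is a Saturday.
The range spans 140 days (inclusive of both endpoints).
140 = 7 × 20, so the span is exactly 20 full weeks.
Each full week contributes 2 weekend days (Sat, Sun): 20 × 2 = 40.
Total: 40.

40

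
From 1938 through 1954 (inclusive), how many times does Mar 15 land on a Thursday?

Day of week of March 15 in each year:
1938: Tue, 1939: Wed, 1940: Fri, 1941: Sat, 1942: Sun, 1943: Mon, 1944: Wed, 1945: Thu ✓, 1946: Fri, 1947: Sat, 1948: Mon, 1949: Tue, 1950: Wed, 1951: Thu ✓, 1952: Sat, 1953: Sun, 1954: Mon
Thursdays: 1945, 1951.

2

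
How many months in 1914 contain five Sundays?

A month has five Sundays exactly when Sunday falls within its first (length − 28) days.
Jan: 31 days, starts Thu → 5 of Thu, Fri, Sat
Feb: 28 days, starts Sun → 5 of (none)
Mar: 31 days, starts Sun → 5 of Sun, Mon, Tue ✓
Apr: 30 days, starts Wed → 5 of Wed, Thu
May: 31 days, starts Fri → 5 of Fri, Sat, Sun ✓
Jun: 30 days, starts Mon → 5 of Mon, Tue
Jul: 31 days, starts Wed → 5 of Wed, Thu, Fri
Aug: 31 days, starts Sat → 5 of Sat, Sun, Mon ✓
Sep: 30 days, starts Tue → 5 of Tue, Wed
Oct: 31 days, starts Thu → 5 of Thu, Fri, Sat
Nov: 30 days, starts Sun → 5 of Sun, Mon ✓
Dec: 31 days, starts Tue → 5 of Tue, Wed, Thu
Months with five Sundays: Mar, May, Aug, Nov.

4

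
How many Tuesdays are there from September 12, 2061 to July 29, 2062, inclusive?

46 Tuesdays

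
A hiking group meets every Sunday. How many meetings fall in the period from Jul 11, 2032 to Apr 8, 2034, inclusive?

Jul 11, 2032 is a Sunday.
The range spans 637 days (inclusive of both endpoints).
637 = 7 × 91, so the span is exactly 91 full weeks.
Each full week contributes one Sunday: 91 so far.
Total: 91.

91 Sundays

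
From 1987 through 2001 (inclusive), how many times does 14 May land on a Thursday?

Day of week of May 14 in each year:
1987: Thu ✓, 1988: Sat, 1989: Sun, 1990: Mon, 1991: Tue, 1992: Thu ✓, 1993: Fri, 1994: Sat, 1995: Sun, 1996: Tue, 1997: Wed, 1998: Thu ✓, 1999: Fri, 2000: Sun, 2001: Mon
Thursdays: 1987, 1992, 1998.

3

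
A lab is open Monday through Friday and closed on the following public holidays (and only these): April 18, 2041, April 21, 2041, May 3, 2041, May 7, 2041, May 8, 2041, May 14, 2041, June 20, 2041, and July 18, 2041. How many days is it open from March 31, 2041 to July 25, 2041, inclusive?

March 31, 2041 is a Sunday.
That's 117 days from start to end, counting both.
117 = 7 × 16 + 5, so there are 16 full weeks plus 5 extra days.
Each full week contributes 5 weekdays (Mon–Fri): 16 × 5 = 80.
The 5 extra days are Sun, Mon, Tue, Wed, Thu — 4 of them qualify.
Total: 80 + 4 = 84.
Holidays: April 18, 2041 (Thu); April 21, 2041 (Sun); May 3, 2041 (Fri); May 7, 2041 (Tue); May 8, 2041 (Wed); May 14, 2041 (Tue); June 20, 2041 (Thu); July 18, 2041 (Thu).
7 of the 8 holidays fall on weekdays; the rest are weekends and were already excluded.
Business days: 84 − 7 = 77.

77 working days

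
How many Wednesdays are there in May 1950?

May 1, 1950 is a Monday.
From May 1, 1950 to May 31, 1950 is 31 days inclusive.
31 = 7 × 4 + 3, so there are 4 full weeks plus 3 extra days.
Each full week contributes one Wednesday: 4 so far.
The 3 extra days are Monday, Tuesday, Wednesday — 1 of them qualifies.
Total: 4 + 1 = 5.

5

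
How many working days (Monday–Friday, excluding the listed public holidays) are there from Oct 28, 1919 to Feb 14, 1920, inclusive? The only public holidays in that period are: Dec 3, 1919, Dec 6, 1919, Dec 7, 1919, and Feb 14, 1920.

Oct 28, 1919 is a Tuesday.
That's 110 days from start to end, counting both.
110 = 7 × 15 + 5, so there are 15 full weeks plus 5 extra days.
Each full week contributes 5 weekdays (Mon–Fri): 15 × 5 = 75.
The 5 extra days are Tuesday, Wednesday, Thursday, Friday, Saturday — 4 of them qualify.
Total: 75 + 4 = 79.
Holidays: Dec 3, 1919 (Wed); Dec 6, 1919 (Sat); Dec 7, 1919 (Sun); Feb 14, 1920 (Sat).
1 of the 4 holidays fall on weekdays; the rest are weekends and were already excluded.
Business days: 79 − 1 = 78.

78 working days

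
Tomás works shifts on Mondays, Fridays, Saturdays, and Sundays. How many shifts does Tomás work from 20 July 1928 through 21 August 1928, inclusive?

20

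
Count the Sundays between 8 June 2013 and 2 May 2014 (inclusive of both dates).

47 Sundays

8 June 2013 is a Saturday.
From 8 June 2013 to 2 May 2014 is 329 days inclusive.
329 = 7 × 47, so the span is exactly 47 full weeks.
Each full week contributes one Sunday: 47 so far.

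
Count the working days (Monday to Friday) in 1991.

January 1, 1991 is a Tuesday.
The range spans 365 days (inclusive of both endpoints).
365 = 7 × 52 + 1, so there are 52 full weeks plus 1 extra day.
Each full week contributes 5 weekdays (Mon–Fri): 52 × 5 = 260.
The 1 extra day is Tuesday — 1 of them qualifies.
Total: 260 + 1 = 261.

261 weekdays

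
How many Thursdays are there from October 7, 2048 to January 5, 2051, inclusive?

118

October 7, 2048 is a Wednesday.
From October 7, 2048 to January 5, 2051 is 821 days inclusive.
821 = 7 × 117 + 2, so there are 117 full weeks plus 2 extra days.
Each full week contributes one Thursday: 117 so far.
The 2 extra days are Wednesday, Thursday — 1 of them qualifies.
Total: 117 + 1 = 118.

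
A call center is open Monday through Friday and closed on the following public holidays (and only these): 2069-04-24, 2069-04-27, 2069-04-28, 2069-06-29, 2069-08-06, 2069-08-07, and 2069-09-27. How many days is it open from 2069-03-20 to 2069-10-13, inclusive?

2069-03-20 is a Wednesday.
That's 208 days from start to end, counting both.
208 = 7 × 29 + 5, so there are 29 full weeks plus 5 extra days.
Each full week contributes 5 weekdays (Mon–Fri): 29 × 5 = 145.
The 5 extra days are Wednesday, Thursday, Friday, Saturday, Sunday — 3 of them qualify.
Total: 145 + 3 = 148.
Holidays: 2069-04-24 (Wed); 2069-04-27 (Sat); 2069-04-28 (Sun); 2069-06-29 (Sat); 2069-08-06 (Tue); 2069-08-07 (Wed); 2069-09-27 (Fri).
4 of the 7 holidays fall on weekdays; the rest are weekends and were already excluded.
Business days: 148 − 4 = 144.

144 working days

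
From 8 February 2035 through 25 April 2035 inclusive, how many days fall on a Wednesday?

8 February 2035 is a Thursday.
From 8 February 2035 to 25 April 2035 is 77 days inclusive.
77 = 7 × 11, so the span is exactly 11 full weeks.
Each full week contributes one Wednesday: 11 so far.
Total: 11.

11 Wednesdays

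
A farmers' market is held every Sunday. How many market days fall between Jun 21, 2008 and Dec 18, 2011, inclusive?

Jun 21, 2008 is a Saturday.
From Jun 21, 2008 to Dec 18, 2011 is 1276 days inclusive.
1276 = 7 × 182 + 2, so there are 182 full weeks plus 2 extra days.
Each full week contributes one Sunday: 182 so far.
The 2 extra days are Saturday, Sunday — 1 of them qualifies.
Total: 182 + 1 = 183.

183 Sundays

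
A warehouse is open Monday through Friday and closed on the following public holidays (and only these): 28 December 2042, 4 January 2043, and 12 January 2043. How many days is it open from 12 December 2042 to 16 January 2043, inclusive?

12 December 2042 is a Friday.
From 12 December 2042 to 16 January 2043 is 36 days inclusive.
36 = 7 × 5 + 1, so there are 5 full weeks plus 1 extra day.
Each full week contributes 5 weekdays (Mon–Fri): 5 × 5 = 25.
The 1 extra day is Friday — 1 of them qualifies.
Total: 25 + 1 = 26.
Holidays: 28 December 2042 (Sun); 4 January 2043 (Sun); 12 January 2043 (Mon).
1 of the 3 holidays fall on weekdays; the rest are weekends and were already excluded.
Business days: 26 − 1 = 25.

25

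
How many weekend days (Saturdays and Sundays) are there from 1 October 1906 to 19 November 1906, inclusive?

14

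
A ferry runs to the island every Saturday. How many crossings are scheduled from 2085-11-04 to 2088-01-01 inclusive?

112

2085-11-04 is a Sunday.
That's 789 days from start to end, counting both.
789 = 7 × 112 + 5, so there are 112 full weeks plus 5 extra days.
Each full week contributes one Saturday: 112 so far.
The 5 extra days are Sun, Mon, Tue, Wed, Thu — none qualify.
Total: 112 + 0 = 112.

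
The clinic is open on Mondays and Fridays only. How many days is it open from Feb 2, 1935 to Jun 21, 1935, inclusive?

40

Feb 2, 1935 is a Saturday.
From Feb 2, 1935 to Jun 21, 1935 is 140 days inclusive.
140 = 7 × 20, so the span is exactly 20 full weeks.
Each full week contributes 2 days from the set (Mon, Fri): 20 × 2 = 40.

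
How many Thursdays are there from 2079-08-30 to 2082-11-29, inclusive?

2079-08-30 is a Wednesday.
From 2079-08-30 to 2082-11-29 is 1188 days inclusive.
1188 = 7 × 169 + 5, so there are 169 full weeks plus 5 extra days.
Each full week contributes one Thursday: 169 so far.
The 5 extra days are Wednesday, Thursday, Friday, Saturday, Sunday — 1 of them qualifies.
Total: 169 + 1 = 170.

170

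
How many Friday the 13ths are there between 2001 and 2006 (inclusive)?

10

Friday-the-13ths by year:
2001: Apr, Jul
2002: Sep, Dec
2003: Jun
2004: Feb, Aug
2005: May
2006: Jan, Oct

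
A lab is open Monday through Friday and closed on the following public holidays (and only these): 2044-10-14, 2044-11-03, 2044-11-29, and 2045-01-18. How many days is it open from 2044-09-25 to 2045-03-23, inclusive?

125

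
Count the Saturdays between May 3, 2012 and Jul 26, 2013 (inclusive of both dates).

64 Saturdays

May 3, 2012 is a Thursday.
That's 450 days from start to end, counting both.
450 = 7 × 64 + 2, so there are 64 full weeks plus 2 extra days.
Each full week contributes one Saturday: 64 so far.
The 2 extra days are Thursday, Friday — none qualify.
Total: 64 + 0 = 64.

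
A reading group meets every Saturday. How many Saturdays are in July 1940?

4

1940-07-01 is a Monday.
From 1940-07-01 to 1940-07-31 is 31 days inclusive.
31 = 7 × 4 + 3, so there are 4 full weeks plus 3 extra days.
Each full week contributes one Saturday: 4 so far.
The 3 extra days are Mon, Tue, Wed — none qualify.
Total: 4 + 0 = 4.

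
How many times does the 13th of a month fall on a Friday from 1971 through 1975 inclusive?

Friday-the-13ths by year:
1971: Aug
1972: Oct
1973: Apr, Jul
1974: Sep, Dec
1975: Jun

7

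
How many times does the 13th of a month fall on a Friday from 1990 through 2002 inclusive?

22

Friday-the-13ths by year:
1990: Apr, Jul
1991: Sep, Dec
1992: Mar, Nov
1993: Aug
1994: May
1995: Jan, Oct
1996: Sep, Dec
1997: Jun
1998: Feb, Mar, Nov
1999: Aug
2000: Oct
2001: Apr, Jul
2002: Sep, Dec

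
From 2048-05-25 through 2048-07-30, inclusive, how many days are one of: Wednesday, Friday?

2048-05-25 is a Monday.
That's 67 days from start to end, counting both.
67 = 7 × 9 + 4, so there are 9 full weeks plus 4 extra days.
Each full week contributes 2 days from the set (Wed, Fri): 9 × 2 = 18.
The 4 extra days are Mon, Tue, Wed, Thu — 1 of them qualifies.
Total: 18 + 1 = 19.

19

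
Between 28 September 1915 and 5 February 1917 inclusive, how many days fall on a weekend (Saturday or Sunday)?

142

28 September 1915 is a Tuesday.
The range spans 497 days (inclusive of both endpoints).
497 = 7 × 71, so the span is exactly 71 full weeks.
Each full week contributes 2 weekend days (Sat, Sun): 71 × 2 = 142.
Total: 142.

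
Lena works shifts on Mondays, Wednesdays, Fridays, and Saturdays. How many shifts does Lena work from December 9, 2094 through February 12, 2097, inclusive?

December 9, 2094 is a Thursday.
The range spans 797 days (inclusive of both endpoints).
797 = 7 × 113 + 6, so there are 113 full weeks plus 6 extra days.
Each full week contributes 4 days from the set (Mon, Wed, Fri, Sat): 113 × 4 = 452.
The 6 extra days are Thursday, Friday, Saturday, Sunday, Monday, Tuesday — 3 of them qualify.
Total: 452 + 3 = 455.

455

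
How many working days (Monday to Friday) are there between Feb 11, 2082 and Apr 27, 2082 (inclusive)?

Feb 11, 2082 is a Wednesday.
The range spans 76 days (inclusive of both endpoints).
76 = 7 × 10 + 6, so there are 10 full weeks plus 6 extra days.
Each full week contributes 5 weekdays (Mon–Fri): 10 × 5 = 50.
The 6 extra days are Wed, Thu, Fri, Sat, Sun, Mon — 4 of them qualify.
Total: 50 + 4 = 54.

54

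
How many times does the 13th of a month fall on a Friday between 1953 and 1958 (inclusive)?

11

Friday-the-13ths by year:
1953: Feb, Mar, Nov
1954: Aug
1955: May
1956: Jan, Apr, Jul
1957: Sep, Dec
1958: Jun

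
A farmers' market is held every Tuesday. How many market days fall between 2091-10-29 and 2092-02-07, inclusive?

2091-10-29 is a Monday.
That's 102 days from start to end, counting both.
102 = 7 × 14 + 4, so there are 14 full weeks plus 4 extra days.
Each full week contributes one Tuesday: 14 so far.
The 4 extra days are Mon, Tue, Wed, Thu — 1 of them qualifies.
Total: 14 + 1 = 15.

15 Tuesdays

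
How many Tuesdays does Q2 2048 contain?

Apr 1, 2048 is a Wednesday.
From Apr 1, 2048 to Jun 30, 2048 is 91 days inclusive.
91 = 7 × 13, so the span is exactly 13 full weeks.
Each full week contributes one Tuesday: 13 so far.

13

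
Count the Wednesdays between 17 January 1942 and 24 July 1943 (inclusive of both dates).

17 January 1942 is a Saturday.
That's 554 days from start to end, counting both.
554 = 7 × 79 + 1, so there are 79 full weeks plus 1 extra day.
Each full week contributes one Wednesday: 79 so far.
The 1 extra day is Saturday — none qualify.
Total: 79 + 0 = 79.

79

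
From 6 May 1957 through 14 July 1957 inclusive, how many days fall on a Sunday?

10 Sundays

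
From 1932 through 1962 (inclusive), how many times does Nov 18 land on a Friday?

Day of week of November 18 in each year:
1932: Fri ✓, 1933: Sat, 1934: Sun, 1935: Mon, 1936: Wed, 1937: Thu, 1938: Fri ✓, 1939: Sat, 1940: Mon, 1941: Tue, 1942: Wed, 1943: Thu, 1944: Sat, 1945: Sun, 1946: Mon, 1947: Tue, 1948: Thu, 1949: Fri ✓, 1950: Sat, 1951: Sun, 1952: Tue, 1953: Wed, 1954: Thu, 1955: Fri ✓, 1956: Sun, 1957: Mon, 1958: Tue, 1959: Wed, 1960: Fri ✓, 1961: Sat, 1962: Sun
Fridays: 1932, 1938, 1949, 1955, 1960.

5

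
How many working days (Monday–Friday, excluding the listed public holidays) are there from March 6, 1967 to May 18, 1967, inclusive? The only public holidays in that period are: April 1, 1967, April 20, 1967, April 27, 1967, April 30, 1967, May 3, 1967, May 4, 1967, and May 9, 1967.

49 working days

March 6, 1967 is a Monday.
The range spans 74 days (inclusive of both endpoints).
74 = 7 × 10 + 4, so there are 10 full weeks plus 4 extra days.
Each full week contributes 5 weekdays (Mon–Fri): 10 × 5 = 50.
The 4 extra days are Monday, Tuesday, Wednesday, Thursday — 4 of them qualify.
Total: 50 + 4 = 54.
Holidays: April 1, 1967 (Sat); April 20, 1967 (Thu); April 27, 1967 (Thu); April 30, 1967 (Sun); May 3, 1967 (Wed); May 4, 1967 (Thu); May 9, 1967 (Tue).
5 of the 7 holidays fall on weekdays; the rest are weekends and were already excluded.
Business days: 54 − 5 = 49.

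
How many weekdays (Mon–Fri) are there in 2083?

1 January 2083 is a Friday.
The range spans 365 days (inclusive of both endpoints).
365 = 7 × 52 + 1, so there are 52 full weeks plus 1 extra day.
Each full week contributes 5 weekdays (Mon–Fri): 52 × 5 = 260.
The 1 extra day is Fri — 1 of them qualifies.
Total: 260 + 1 = 261.

261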